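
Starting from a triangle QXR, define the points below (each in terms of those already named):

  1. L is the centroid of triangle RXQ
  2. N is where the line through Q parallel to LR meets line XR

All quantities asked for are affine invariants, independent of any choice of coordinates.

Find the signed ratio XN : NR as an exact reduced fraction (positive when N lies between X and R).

XN:NR = -2

Assign Q = (0, 0), X = (1, 0), R = (0, 1) — the answer is frame-independent, so this choice is without loss of generality.
1. L is the centroid of triangle RXQ ⇒ L = (1/3, 1/3)
2. N is where the line through Q parallel to LR meets line XR ⇒ N = (-1, 2)
N = X + t·(R−X) with t = 2, so XN:NR = t:(1−t) = 2:-1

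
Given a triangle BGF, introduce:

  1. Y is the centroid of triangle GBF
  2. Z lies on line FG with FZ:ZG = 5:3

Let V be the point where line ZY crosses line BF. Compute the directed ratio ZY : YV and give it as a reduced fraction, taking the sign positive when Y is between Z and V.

Assign B = (0, 0), G = (1, 0), F = (0, 1) — the answer is frame-independent, so this choice is without loss of generality.
1. Y is the centroid of triangle GBF ⇒ Y = (1/3, 1/3)
2. Z lies on line FG with FZ:ZG = 5:3 ⇒ Z = (5/8, 3/8)
line ZY meets BF at V = (0, 2/7)
Y = Z + t·(V−Z) with t = 7/15, so ZY:YV = 7/15:8/15

ZY:YV = 7/8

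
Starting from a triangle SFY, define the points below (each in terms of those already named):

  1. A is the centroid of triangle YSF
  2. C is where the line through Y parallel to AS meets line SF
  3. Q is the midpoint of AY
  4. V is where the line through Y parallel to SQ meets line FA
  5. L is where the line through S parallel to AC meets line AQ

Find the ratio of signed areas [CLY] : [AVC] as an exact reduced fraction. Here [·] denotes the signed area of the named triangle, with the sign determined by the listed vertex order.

Choose coordinates S = (0, 0), F = (1, 0), Y = (0, 1).
1. A is the centroid of triangle YSF ⇒ A = (1/3, 1/3)
2. C is where the line through Y parallel to AS meets line SF ⇒ C = (-1, 0)
3. Q is the midpoint of AY ⇒ Q = (1/6, 2/3)
4. V is where the line through Y parallel to SQ meets line FA ⇒ V = (-1/9, 5/9)
5. L is where the line through S parallel to AC meets line AQ ⇒ L = (4/9, 1/9)
2·[CLY] = 4/3, 2·[AVC] = 4/9
[CLY]:[AVC] = 4/3:4/9 = 3

[CLY]:[AVC] = 3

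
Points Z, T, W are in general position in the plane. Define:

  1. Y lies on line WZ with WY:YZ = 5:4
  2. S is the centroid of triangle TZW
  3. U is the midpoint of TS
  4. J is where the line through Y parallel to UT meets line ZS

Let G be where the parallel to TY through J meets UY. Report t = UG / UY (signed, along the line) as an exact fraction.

t = 17/9

Set Z = (0, 0), T = (1, 0), W = (0, 1); any affine frame gives the same invariant.
1. Y lies on line WZ with WY:YZ = 5:4 ⇒ Y = (0, 4/9)
2. S is the centroid of triangle TZW ⇒ S = (1/3, 1/3)
3. U is the midpoint of TS ⇒ U = (2/3, 1/6)
4. J is where the line through Y parallel to UT meets line ZS ⇒ J = (8/27, 8/27)
through J parallel to TY: direction (-1, 4/9); meets UY at G = (-16/27, 56/81)
G = U + t·(Y−U) with t = 17/9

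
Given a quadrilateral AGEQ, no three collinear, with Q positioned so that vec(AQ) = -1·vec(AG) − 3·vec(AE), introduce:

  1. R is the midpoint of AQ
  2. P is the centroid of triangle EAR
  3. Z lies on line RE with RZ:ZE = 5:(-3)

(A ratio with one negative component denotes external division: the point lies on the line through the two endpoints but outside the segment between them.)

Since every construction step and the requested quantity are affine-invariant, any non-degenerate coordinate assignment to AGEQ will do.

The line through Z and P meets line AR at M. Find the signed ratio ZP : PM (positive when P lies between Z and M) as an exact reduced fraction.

Assign A = (0, 0), G = (1, 0), E = (0, 1), Q = (-1, -3) — the answer is frame-independent, so this choice is without loss of generality.
1. R is the midpoint of AQ ⇒ R = (-1/2, -3/2)
2. P is the centroid of triangle EAR ⇒ P = (-1/6, -1/6)
3. Z lies on line RE with RZ:ZE = 5:(-3) ⇒ Z = (3/4, 19/4)
line ZP meets AR at M = (-4/13, -12/13)
P = Z + t·(M−Z) with t = 13/15, so ZP:PM = 13/15:2/15

ZP:PM = 13/2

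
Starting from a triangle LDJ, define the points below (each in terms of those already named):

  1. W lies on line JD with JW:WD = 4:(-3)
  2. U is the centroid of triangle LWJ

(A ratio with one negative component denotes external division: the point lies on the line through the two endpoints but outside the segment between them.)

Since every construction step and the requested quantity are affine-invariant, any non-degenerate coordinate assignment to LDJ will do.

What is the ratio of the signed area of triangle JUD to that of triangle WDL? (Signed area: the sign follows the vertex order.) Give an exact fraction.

Choose coordinates L = (0, 0), D = (1, 0), J = (0, 1).
1. W lies on line JD with JW:WD = 4:(-3) ⇒ W = (4, -3)
2. U is the centroid of triangle LWJ ⇒ U = (4/3, -2/3)
2·[JUD] = 1/3, 2·[WDL] = 3
[JUD]:[WDL] = 1/3:3 = 1/9

[JUD]:[WDL] = 1/9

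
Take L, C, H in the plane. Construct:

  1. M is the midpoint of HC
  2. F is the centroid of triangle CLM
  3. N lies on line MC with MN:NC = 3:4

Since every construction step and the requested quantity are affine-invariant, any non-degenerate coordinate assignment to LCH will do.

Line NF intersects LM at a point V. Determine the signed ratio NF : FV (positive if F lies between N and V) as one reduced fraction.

NF:FV = 2/7

Work in coordinates with L = (0, 0), C = (1, 0), H = (0, 1).
1. M is the midpoint of HC ⇒ M = (1/2, 1/2)
2. F is the centroid of triangle CLM ⇒ F = (1/2, 1/6)
3. N lies on line MC with MN:NC = 3:4 ⇒ N = (5/7, 2/7)
line NF meets LM at V = (-1/4, -1/4)
F = N + t·(V−N) with t = 2/9, so NF:FV = 2/9:7/9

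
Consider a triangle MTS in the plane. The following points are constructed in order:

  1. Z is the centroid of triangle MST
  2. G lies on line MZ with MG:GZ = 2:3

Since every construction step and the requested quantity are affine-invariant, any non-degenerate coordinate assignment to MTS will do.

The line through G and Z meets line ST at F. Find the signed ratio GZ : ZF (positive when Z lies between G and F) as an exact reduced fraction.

GZ:ZF = 6/5

Choose coordinates M = (0, 0), T = (1, 0), S = (0, 1).
1. Z is the centroid of triangle MST ⇒ Z = (1/3, 1/3)
2. G lies on line MZ with MG:GZ = 2:3 ⇒ G = (2/15, 2/15)
line GZ meets ST at F = (1/2, 1/2)
Z = G + t·(F−G) with t = 6/11, so GZ:ZF = 6/11:5/11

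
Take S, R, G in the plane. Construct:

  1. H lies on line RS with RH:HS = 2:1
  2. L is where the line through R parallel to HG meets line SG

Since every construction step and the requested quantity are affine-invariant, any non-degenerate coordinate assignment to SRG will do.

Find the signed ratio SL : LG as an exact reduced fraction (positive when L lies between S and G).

Choose coordinates S = (0, 0), R = (1, 0), G = (0, 1).
1. H lies on line RS with RH:HS = 2:1 ⇒ H = (1/3, 0)
2. L is where the line through R parallel to HG meets line SG ⇒ L = (0, 3)
L = S + t·(G−S) with t = 3, so SL:LG = t:(1−t) = 3:-2

SL:LG = -3/2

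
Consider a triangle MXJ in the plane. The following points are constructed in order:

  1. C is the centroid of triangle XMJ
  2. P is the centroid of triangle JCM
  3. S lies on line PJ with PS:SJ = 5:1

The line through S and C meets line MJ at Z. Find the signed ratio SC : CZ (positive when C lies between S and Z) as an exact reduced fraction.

SC:CZ = -17/18

Set M = (0, 0), X = (1, 0), J = (0, 1); any affine frame gives the same invariant.
1. C is the centroid of triangle XMJ ⇒ C = (1/3, 1/3)
2. P is the centroid of triangle JCM ⇒ P = (1/9, 4/9)
3. S lies on line PJ with PS:SJ = 5:1 ⇒ S = (1/54, 49/54)
line SC meets MJ at Z = (0, 16/17)
C = S + t·(Z−S) with t = -17, so SC:CZ = -17:18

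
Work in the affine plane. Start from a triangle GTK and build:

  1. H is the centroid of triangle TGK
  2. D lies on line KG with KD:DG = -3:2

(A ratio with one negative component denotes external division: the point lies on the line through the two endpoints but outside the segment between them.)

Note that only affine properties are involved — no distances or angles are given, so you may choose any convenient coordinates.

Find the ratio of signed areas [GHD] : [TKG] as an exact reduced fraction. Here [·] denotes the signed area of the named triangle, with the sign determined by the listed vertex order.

[GHD]:[TKG] = -2/3

Work in coordinates with G = (0, 0), T = (1, 0), K = (0, 1).
1. H is the centroid of triangle TGK ⇒ H = (1/3, 1/3)
2. D lies on line KG with KD:DG = -3:2 ⇒ D = (0, -2)
2·[GHD] = -2/3, 2·[TKG] = 1
[GHD]:[TKG] = -2/3:1 = -2/3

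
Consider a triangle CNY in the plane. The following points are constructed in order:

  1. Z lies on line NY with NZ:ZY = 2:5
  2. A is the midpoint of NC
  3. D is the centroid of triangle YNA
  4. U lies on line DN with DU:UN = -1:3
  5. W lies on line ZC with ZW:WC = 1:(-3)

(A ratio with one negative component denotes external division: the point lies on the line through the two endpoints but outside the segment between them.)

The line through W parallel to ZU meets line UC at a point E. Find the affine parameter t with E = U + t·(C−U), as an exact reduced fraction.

t = -1/2

Set C = (0, 0), N = (1, 0), Y = (0, 1); any affine frame gives the same invariant.
1. Z lies on line NY with NZ:ZY = 2:5 ⇒ Z = (5/7, 2/7)
2. A is the midpoint of NC ⇒ A = (1/2, 0)
3. D is the centroid of triangle YNA ⇒ D = (1/2, 1/3)
4. U lies on line DN with DU:UN = -1:3 ⇒ U = (1/4, 1/2)
5. W lies on line ZC with ZW:WC = 1:(-3) ⇒ W = (15/14, 3/7)
through W parallel to ZU: direction (-13/28, 3/14); meets UC at E = (3/8, 3/4)
E = U + t·(C−U) with t = -1/2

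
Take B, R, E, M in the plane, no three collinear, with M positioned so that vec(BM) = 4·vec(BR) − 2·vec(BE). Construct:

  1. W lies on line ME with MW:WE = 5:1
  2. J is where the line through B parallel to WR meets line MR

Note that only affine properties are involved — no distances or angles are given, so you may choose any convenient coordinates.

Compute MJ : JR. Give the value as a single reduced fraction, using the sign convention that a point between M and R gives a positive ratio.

Choose coordinates B = (0, 0), R = (1, 0), E = (0, 1), M = (4, -2).
1. W lies on line ME with MW:WE = 5:1 ⇒ W = (2/3, 1/2)
2. J is where the line through B parallel to WR meets line MR ⇒ J = (-4/5, 6/5)
J = M + t·(R−M) with t = 8/5, so MJ:JR = t:(1−t) = 8/5:-3/5

MJ:JR = -8/3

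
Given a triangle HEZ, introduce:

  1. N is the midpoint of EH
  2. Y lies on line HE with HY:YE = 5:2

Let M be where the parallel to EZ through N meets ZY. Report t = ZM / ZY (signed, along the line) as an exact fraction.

Set H = (0, 0), E = (1, 0), Z = (0, 1); any affine frame gives the same invariant.
1. N is the midpoint of EH ⇒ N = (1/2, 0)
2. Y lies on line HE with HY:YE = 5:2 ⇒ Y = (5/7, 0)
through N parallel to EZ: direction (-1, 1); meets ZY at M = (5/4, -3/4)
M = Z + t·(Y−Z) with t = 7/4

t = 7/4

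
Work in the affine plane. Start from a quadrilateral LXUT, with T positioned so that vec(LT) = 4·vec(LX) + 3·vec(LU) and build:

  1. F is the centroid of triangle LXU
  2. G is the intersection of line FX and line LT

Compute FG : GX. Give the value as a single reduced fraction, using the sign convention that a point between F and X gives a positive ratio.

FG:GX = 1/9

Work in coordinates with L = (0, 0), X = (1, 0), U = (0, 1), T = (4, 3).
1. F is the centroid of triangle LXU ⇒ F = (1/3, 1/3)
2. G is the intersection of line FX and line LT ⇒ G = (2/5, 3/10)
G = F + t·(X−F) with t = 1/10, so FG:GX = t:(1−t) = 1/10:9/10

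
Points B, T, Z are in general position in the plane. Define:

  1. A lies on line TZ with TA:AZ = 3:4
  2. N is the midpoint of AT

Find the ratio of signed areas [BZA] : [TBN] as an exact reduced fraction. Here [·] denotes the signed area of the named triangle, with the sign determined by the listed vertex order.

[BZA]:[TBN] = 8/3

Set B = (0, 0), T = (1, 0), Z = (0, 1); any affine frame gives the same invariant.
1. A lies on line TZ with TA:AZ = 3:4 ⇒ A = (4/7, 3/7)
2. N is the midpoint of AT ⇒ N = (11/14, 3/14)
2·[BZA] = -4/7, 2·[TBN] = -3/14
[BZA]:[TBN] = -4/7:-3/14 = 8/3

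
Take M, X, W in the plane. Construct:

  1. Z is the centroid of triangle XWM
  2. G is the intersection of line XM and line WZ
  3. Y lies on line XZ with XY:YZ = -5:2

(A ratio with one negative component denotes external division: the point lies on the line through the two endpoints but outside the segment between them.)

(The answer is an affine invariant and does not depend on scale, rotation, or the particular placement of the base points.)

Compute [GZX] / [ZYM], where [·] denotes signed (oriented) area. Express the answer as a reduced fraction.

[GZX]:[ZYM] = -3/4

Work in coordinates with M = (0, 0), X = (1, 0), W = (0, 1).
1. Z is the centroid of triangle XWM ⇒ Z = (1/3, 1/3)
2. G is the intersection of line XM and line WZ ⇒ G = (1/2, 0)
3. Y lies on line XZ with XY:YZ = -5:2 ⇒ Y = (-1/9, 5/9)
2·[GZX] = -1/6, 2·[ZYM] = 2/9
[GZX]:[ZYM] = -1/6:2/9 = -3/4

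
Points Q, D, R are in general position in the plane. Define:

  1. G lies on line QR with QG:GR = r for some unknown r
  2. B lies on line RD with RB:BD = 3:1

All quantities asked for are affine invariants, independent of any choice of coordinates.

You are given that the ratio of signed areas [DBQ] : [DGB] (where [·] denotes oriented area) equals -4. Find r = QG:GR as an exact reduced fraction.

r = 3

Set Q = (0, 0), D = (1, 0), R = (0, 1); any affine frame gives the same invariant.
1. With QG:GR = r, write λ = r/(r+1) so G = Q + λ·(R−Q); G is affine-linear in λ
2. B lies on line RD with RB:BD = 3:1 ⇒ B = (3/4, 1/4)
Every point depending on G is an affine combination of G and λ-independent points, so each such coordinate is linear in λ; the λ² term in each signed area is a multiple of (R−Q)×(R−Q) = 0, so 2·[DBQ] and 2·[DGB] are each linear in λ. Evaluating at λ=0 and λ=1:
  2·[DBQ] = 1/4,   2·[DGB] = 1/4·λ − 1/4
So [DBQ]:[DGB] = (1/4) / (1/4·λ − 1/4). Setting this equal to -4:
  1/4 = -4·(1/4·λ − 1/4)  ⇒  λ = 3/4
Then r = λ/(1−λ) = (3/4)/(1/4) = 3. Check: with r = 3, G = (0, 3/4) and [DBQ]:[DGB] = -4 as required.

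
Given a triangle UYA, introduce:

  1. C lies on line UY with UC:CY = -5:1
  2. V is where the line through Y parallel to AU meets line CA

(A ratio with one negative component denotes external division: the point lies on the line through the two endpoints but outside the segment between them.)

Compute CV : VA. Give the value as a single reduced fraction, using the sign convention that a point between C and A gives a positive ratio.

CV:VA = 1/4

Work in coordinates with U = (0, 0), Y = (1, 0), A = (0, 1).
1. C lies on line UY with UC:CY = -5:1 ⇒ C = (5/4, 0)
2. V is where the line through Y parallel to AU meets line CA ⇒ V = (1, 1/5)
V = C + t·(A−C) with t = 1/5, so CV:VA = t:(1−t) = 1/5:4/5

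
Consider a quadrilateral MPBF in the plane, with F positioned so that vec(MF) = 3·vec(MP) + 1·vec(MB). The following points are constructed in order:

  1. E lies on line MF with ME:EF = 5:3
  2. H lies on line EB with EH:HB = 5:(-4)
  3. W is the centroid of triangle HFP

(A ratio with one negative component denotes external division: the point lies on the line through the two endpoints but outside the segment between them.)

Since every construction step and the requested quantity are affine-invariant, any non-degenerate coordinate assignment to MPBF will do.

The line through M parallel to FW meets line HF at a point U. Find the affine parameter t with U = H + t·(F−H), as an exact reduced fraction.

Assign M = (0, 0), P = (1, 0), B = (0, 1), F = (3, 1) — the answer is frame-independent, so this choice is without loss of generality.
1. E lies on line MF with ME:EF = 5:3 ⇒ E = (15/8, 5/8)
2. H lies on line EB with EH:HB = 5:(-4) ⇒ H = (-15/2, 5/2)
3. W is the centroid of triangle HFP ⇒ W = (-7/6, 7/6)
through M parallel to FW: direction (-25/6, 1/6); meets HF at U = (125/9, -5/9)
U = H + t·(F−H) with t = 55/27

t = 55/27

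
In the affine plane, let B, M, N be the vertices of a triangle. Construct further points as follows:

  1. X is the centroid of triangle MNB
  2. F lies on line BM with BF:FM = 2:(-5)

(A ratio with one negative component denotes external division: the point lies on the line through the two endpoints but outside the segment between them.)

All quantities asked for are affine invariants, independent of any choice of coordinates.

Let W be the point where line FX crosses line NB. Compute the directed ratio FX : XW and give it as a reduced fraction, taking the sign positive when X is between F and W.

FX:XW = -3

Choose coordinates B = (0, 0), M = (1, 0), N = (0, 1).
1. X is the centroid of triangle MNB ⇒ X = (1/3, 1/3)
2. F lies on line BM with BF:FM = 2:(-5) ⇒ F = (-2/3, 0)
line FX meets NB at W = (0, 2/9)
X = F + t·(W−F) with t = 3/2, so FX:XW = 3/2:-1/2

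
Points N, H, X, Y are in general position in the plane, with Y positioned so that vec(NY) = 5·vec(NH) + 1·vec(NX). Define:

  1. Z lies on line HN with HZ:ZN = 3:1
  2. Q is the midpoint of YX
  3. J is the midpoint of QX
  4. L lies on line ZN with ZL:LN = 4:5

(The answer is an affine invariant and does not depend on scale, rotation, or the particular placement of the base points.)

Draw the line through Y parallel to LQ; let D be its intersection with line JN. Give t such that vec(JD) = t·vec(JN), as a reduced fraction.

t = 27/8

Choose coordinates N = (0, 0), H = (1, 0), X = (0, 1), Y = (5, 1).
1. Z lies on line HN with HZ:ZN = 3:1 ⇒ Z = (1/4, 0)
2. Q is the midpoint of YX ⇒ Q = (5/2, 1)
3. J is the midpoint of QX ⇒ J = (5/4, 1)
4. L lies on line ZN with ZL:LN = 4:5 ⇒ L = (5/36, 0)
through Y parallel to LQ: direction (85/36, 1); meets JN at D = (-95/32, -19/8)
D = J + t·(N−J) with t = 27/8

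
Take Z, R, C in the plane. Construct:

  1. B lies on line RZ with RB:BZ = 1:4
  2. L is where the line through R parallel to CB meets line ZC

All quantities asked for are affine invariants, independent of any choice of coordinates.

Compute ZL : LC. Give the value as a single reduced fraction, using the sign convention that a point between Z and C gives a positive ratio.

ZL:LC = -5

Assign Z = (0, 0), R = (1, 0), C = (0, 1) — the answer is frame-independent, so this choice is without loss of generality.
1. B lies on line RZ with RB:BZ = 1:4 ⇒ B = (4/5, 0)
2. L is where the line through R parallel to CB meets line ZC ⇒ L = (0, 5/4)
L = Z + t·(C−Z) with t = 5/4, so ZL:LC = t:(1−t) = 5/4:-1/4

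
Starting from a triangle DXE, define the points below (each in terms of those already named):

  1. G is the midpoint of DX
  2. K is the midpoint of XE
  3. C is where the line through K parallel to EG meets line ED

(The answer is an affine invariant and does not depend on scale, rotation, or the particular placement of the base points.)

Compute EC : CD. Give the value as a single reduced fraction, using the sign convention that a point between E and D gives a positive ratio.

Work in coordinates with D = (0, 0), X = (1, 0), E = (0, 1).
1. G is the midpoint of DX ⇒ G = (1/2, 0)
2. K is the midpoint of XE ⇒ K = (1/2, 1/2)
3. C is where the line through K parallel to EG meets line ED ⇒ C = (0, 3/2)
C = E + t·(D−E) with t = -1/2, so EC:CD = t:(1−t) = -1/2:3/2

EC:CD = -1/3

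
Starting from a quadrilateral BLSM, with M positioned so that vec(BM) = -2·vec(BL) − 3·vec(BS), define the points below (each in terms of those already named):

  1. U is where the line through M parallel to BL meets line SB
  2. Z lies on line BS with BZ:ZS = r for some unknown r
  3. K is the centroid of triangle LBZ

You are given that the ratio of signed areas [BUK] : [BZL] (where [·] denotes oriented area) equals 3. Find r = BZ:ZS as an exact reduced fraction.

r = -1/4

Choose coordinates B = (0, 0), L = (1, 0), S = (0, 1), M = (-2, -3).
1. U is where the line through M parallel to BL meets line SB ⇒ U = (0, -3)
2. With BZ:ZS = r, write λ = r/(r+1) so Z = B + λ·(S−B); Z is affine-linear in λ
3. K is the centroid of triangle LBZ ⇒ K is an affine combination of earlier points and hence also affine-linear in λ
Every point depending on Z is an affine combination of Z and λ-independent points, so each such coordinate is linear in λ; the λ² term in each signed area is a multiple of (S−B)×(S−B) = 0, so 2·[BUK] and 2·[BZL] are each linear in λ. Evaluating at λ=0 and λ=1:
  2·[BUK] = 1,   2·[BZL] = −λ
So [BUK]:[BZL] = (1) / (−λ). Setting this equal to 3:
  1 = 3·(−λ)  ⇒  λ = -1/3
Then r = λ/(1−λ) = (-1/3)/(4/3) = -1/4. Check: with r = -1/4, Z = (0, -1/3) and [BUK]:[BZL] = 3 as required.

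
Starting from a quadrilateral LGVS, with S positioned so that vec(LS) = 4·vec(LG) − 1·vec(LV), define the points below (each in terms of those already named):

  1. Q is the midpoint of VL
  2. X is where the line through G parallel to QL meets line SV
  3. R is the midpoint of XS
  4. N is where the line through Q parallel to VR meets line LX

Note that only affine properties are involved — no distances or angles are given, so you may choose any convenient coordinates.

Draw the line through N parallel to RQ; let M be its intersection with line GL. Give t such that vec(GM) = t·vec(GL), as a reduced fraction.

Assign L = (0, 0), G = (1, 0), V = (0, 1), S = (4, -1) — the answer is frame-independent, so this choice is without loss of generality.
1. Q is the midpoint of VL ⇒ Q = (0, 1/2)
2. X is where the line through G parallel to QL meets line SV ⇒ X = (1, 1/2)
3. R is the midpoint of XS ⇒ R = (5/2, -1/4)
4. N is where the line through Q parallel to VR meets line LX ⇒ N = (1/2, 1/4)
through N parallel to RQ: direction (-5/2, 3/4); meets GL at M = (4/3, 0)
M = G + t·(L−G) with t = -1/3

t = -1/3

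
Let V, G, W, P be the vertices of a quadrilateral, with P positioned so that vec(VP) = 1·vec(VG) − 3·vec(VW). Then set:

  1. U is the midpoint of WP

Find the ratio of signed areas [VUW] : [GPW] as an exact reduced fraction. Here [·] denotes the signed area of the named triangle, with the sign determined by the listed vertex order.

Set V = (0, 0), G = (1, 0), W = (0, 1), P = (1, -3); any affine frame gives the same invariant.
1. U is the midpoint of WP ⇒ U = (1/2, -1)
2·[VUW] = 1/2, 2·[GPW] = -3
[VUW]:[GPW] = 1/2:-3 = -1/6

[VUW]:[GPW] = -1/6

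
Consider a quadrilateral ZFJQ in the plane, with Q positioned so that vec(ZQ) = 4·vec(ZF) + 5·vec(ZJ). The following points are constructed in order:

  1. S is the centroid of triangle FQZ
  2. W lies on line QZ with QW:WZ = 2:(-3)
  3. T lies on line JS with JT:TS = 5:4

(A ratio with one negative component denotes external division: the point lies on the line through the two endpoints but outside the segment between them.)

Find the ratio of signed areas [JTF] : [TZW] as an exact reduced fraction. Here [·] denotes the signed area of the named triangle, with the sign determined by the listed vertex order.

Assign Z = (0, 0), F = (1, 0), J = (0, 1), Q = (4, 5) — the answer is frame-independent, so this choice is without loss of generality.
1. S is the centroid of triangle FQZ ⇒ S = (5/3, 5/3)
2. W lies on line QZ with QW:WZ = 2:(-3) ⇒ W = (12, 15)
3. T lies on line JS with JT:TS = 5:4 ⇒ T = (25/27, 37/27)
2·[JTF] = -35/27, 2·[TZW] = 23/9
[JTF]:[TZW] = -35/27:23/9 = -35/69

[JTF]:[TZW] = -35/69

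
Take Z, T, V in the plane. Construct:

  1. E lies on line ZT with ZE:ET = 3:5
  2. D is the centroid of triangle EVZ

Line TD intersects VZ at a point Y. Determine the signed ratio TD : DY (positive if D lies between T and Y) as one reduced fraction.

Set Z = (0, 0), T = (1, 0), V = (0, 1); any affine frame gives the same invariant.
1. E lies on line ZT with ZE:ET = 3:5 ⇒ E = (3/8, 0)
2. D is the centroid of triangle EVZ ⇒ D = (1/8, 1/3)
line TD meets VZ at Y = (0, 8/21)
D = T + t·(Y−T) with t = 7/8, so TD:DY = 7/8:1/8

TD:DY = 7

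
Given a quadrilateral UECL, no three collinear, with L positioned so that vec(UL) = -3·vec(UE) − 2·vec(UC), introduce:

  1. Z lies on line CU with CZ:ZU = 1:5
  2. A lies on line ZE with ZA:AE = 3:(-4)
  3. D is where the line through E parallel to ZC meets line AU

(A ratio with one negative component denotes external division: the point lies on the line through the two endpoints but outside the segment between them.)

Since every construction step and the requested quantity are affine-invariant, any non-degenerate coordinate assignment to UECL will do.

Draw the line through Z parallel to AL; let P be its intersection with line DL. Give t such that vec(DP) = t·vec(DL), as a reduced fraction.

t = 1/4

Choose coordinates U = (0, 0), E = (1, 0), C = (0, 1), L = (-3, -2).
1. Z lies on line CU with CZ:ZU = 1:5 ⇒ Z = (0, 5/6)
2. A lies on line ZE with ZA:AE = 3:(-4) ⇒ A = (-3, 10/3)
3. D is where the line through E parallel to ZC meets line AU ⇒ D = (1, -10/9)
through Z parallel to AL: direction (0, -16/3); meets DL at P = (0, -4/3)
P = D + t·(L−D) with t = 1/4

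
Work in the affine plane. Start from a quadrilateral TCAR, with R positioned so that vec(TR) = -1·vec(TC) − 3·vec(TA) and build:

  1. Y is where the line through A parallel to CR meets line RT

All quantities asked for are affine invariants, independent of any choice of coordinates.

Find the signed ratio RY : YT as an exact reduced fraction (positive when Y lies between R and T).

RY:YT = -5/2

Set T = (0, 0), C = (1, 0), A = (0, 1), R = (-1, -3); any affine frame gives the same invariant.
1. Y is where the line through A parallel to CR meets line RT ⇒ Y = (2/3, 2)
Y = R + t·(T−R) with t = 5/3, so RY:YT = t:(1−t) = 5/3:-2/3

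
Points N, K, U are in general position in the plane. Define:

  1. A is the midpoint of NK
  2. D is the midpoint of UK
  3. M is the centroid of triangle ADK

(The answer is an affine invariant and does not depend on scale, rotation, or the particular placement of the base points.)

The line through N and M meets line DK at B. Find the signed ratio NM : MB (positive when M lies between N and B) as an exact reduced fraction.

NM:MB = 5

Assign N = (0, 0), K = (1, 0), U = (0, 1) — the answer is frame-independent, so this choice is without loss of generality.
1. A is the midpoint of NK ⇒ A = (1/2, 0)
2. D is the midpoint of UK ⇒ D = (1/2, 1/2)
3. M is the centroid of triangle ADK ⇒ M = (2/3, 1/6)
line NM meets DK at B = (4/5, 1/5)
M = N + t·(B−N) with t = 5/6, so NM:MB = 5/6:1/6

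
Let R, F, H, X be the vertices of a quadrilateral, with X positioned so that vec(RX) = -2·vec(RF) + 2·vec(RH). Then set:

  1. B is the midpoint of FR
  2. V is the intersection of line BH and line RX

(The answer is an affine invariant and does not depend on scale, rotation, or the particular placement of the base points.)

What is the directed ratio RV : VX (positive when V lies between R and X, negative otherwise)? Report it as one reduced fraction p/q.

RV:VX = -1/3

Work in coordinates with R = (0, 0), F = (1, 0), H = (0, 1), X = (-2, 2).
1. B is the midpoint of FR ⇒ B = (1/2, 0)
2. V is the intersection of line BH and line RX ⇒ V = (1, -1)
V = R + t·(X−R) with t = -1/2, so RV:VX = t:(1−t) = -1/2:3/2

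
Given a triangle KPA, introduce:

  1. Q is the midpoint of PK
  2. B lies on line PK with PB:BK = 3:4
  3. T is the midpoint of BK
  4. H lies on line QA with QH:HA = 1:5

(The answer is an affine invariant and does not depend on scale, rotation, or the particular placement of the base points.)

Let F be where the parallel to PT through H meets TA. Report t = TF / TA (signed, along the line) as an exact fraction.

t = 1/6

Choose coordinates K = (0, 0), P = (1, 0), A = (0, 1).
1. Q is the midpoint of PK ⇒ Q = (1/2, 0)
2. B lies on line PK with PB:BK = 3:4 ⇒ B = (4/7, 0)
3. T is the midpoint of BK ⇒ T = (2/7, 0)
4. H lies on line QA with QH:HA = 1:5 ⇒ H = (5/12, 1/6)
through H parallel to PT: direction (-5/7, 0); meets TA at F = (5/21, 1/6)
F = T + t·(A−T) with t = 1/6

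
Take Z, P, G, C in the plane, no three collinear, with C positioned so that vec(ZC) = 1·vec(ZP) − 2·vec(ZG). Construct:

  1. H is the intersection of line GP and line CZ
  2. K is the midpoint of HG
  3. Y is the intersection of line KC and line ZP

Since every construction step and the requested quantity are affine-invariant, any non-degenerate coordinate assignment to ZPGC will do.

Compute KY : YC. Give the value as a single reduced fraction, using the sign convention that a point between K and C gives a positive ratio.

KY:YC = 3/4

Assign Z = (0, 0), P = (1, 0), G = (0, 1), C = (1, -2) — the answer is frame-independent, so this choice is without loss of generality.
1. H is the intersection of line GP and line CZ ⇒ H = (-1, 2)
2. K is the midpoint of HG ⇒ K = (-1/2, 3/2)
3. Y is the intersection of line KC and line ZP ⇒ Y = (1/7, 0)
Y = K + t·(C−K) with t = 3/7, so KY:YC = t:(1−t) = 3/7:4/7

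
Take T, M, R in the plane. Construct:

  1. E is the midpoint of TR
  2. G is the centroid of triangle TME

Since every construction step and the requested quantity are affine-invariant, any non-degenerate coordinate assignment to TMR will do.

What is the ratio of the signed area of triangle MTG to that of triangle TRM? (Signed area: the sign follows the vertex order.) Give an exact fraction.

[MTG]:[TRM] = 1/6

Work in coordinates with T = (0, 0), M = (1, 0), R = (0, 1).
1. E is the midpoint of TR ⇒ E = (0, 1/2)
2. G is the centroid of triangle TME ⇒ G = (1/3, 1/6)
2·[MTG] = -1/6, 2·[TRM] = -1
[MTG]:[TRM] = -1/6:-1 = 1/6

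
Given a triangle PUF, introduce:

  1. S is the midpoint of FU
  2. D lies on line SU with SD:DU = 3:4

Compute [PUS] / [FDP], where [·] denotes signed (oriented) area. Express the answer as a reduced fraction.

Assign P = (0, 0), U = (1, 0), F = (0, 1) — the answer is frame-independent, so this choice is without loss of generality.
1. S is the midpoint of FU ⇒ S = (1/2, 1/2)
2. D lies on line SU with SD:DU = 3:4 ⇒ D = (5/7, 2/7)
2·[PUS] = 1/2, 2·[FDP] = -5/7
[PUS]:[FDP] = 1/2:-5/7 = -7/10

[PUS]:[FDP] = -7/10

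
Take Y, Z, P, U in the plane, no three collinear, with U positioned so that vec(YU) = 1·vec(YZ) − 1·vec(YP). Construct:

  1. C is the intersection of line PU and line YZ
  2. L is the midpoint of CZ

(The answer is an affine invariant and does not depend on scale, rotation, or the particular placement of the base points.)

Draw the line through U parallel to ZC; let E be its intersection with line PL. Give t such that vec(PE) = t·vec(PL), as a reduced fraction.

Set Y = (0, 0), Z = (1, 0), P = (0, 1), U = (1, -1); any affine frame gives the same invariant.
1. C is the intersection of line PU and line YZ ⇒ C = (1/2, 0)
2. L is the midpoint of CZ ⇒ L = (3/4, 0)
through U parallel to ZC: direction (-1/2, 0); meets PL at E = (3/2, -1)
E = P + t·(L−P) with t = 2

t = 2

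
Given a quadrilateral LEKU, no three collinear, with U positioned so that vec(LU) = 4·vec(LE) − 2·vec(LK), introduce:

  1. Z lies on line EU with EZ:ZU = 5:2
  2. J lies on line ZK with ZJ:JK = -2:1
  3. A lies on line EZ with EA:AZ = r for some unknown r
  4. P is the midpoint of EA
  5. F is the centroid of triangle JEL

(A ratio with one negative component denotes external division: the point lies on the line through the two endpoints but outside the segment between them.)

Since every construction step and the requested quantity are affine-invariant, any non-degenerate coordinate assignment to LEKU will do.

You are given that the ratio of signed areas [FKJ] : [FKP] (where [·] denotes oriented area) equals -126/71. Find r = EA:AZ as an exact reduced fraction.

Assign L = (0, 0), E = (1, 0), K = (0, 1), U = (4, -2) — the answer is frame-independent, so this choice is without loss of generality.
1. Z lies on line EU with EZ:ZU = 5:2 ⇒ Z = (22/7, -10/7)
2. J lies on line ZK with ZJ:JK = -2:1 ⇒ J = (-22/7, 24/7)
3. With EA:AZ = r, write λ = r/(r+1) so A = E + λ·(Z−E); A is affine-linear in λ
4. P is the midpoint of EA ⇒ P is an affine combination of earlier points and hence also affine-linear in λ
5. F is the centroid of triangle JEL ⇒ F = (-5/7, 8/7)
Every point depending on A is an affine combination of A and λ-independent points, so each such coordinate is linear in λ; the λ² term in each signed area is a multiple of (Z−E)×(Z−E) = 0, so 2·[FKJ] and 2·[FKP] are each linear in λ. Evaluating at λ=0 and λ=1:
  2·[FKJ] = 9/7,   2·[FKP] = -5/14·λ − 4/7
So [FKJ]:[FKP] = (9/7) / (-5/14·λ − 4/7). Setting this equal to -126/71:
  9/7 = -126/71·(-5/14·λ − 4/7)  ⇒  λ = 3/7
Then r = λ/(1−λ) = (3/7)/(4/7) = 3/4. Check: with r = 3/4, A = (94/49, -30/49) and [FKJ]:[FKP] = -126/71 as required.

r = 3/4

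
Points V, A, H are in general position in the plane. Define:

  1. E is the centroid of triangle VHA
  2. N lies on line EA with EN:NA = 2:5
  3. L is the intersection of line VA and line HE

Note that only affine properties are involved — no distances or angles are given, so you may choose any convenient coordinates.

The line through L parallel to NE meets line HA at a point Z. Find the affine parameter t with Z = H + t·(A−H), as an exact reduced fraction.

Assign V = (0, 0), A = (1, 0), H = (0, 1) — the answer is frame-independent, so this choice is without loss of generality.
1. E is the centroid of triangle VHA ⇒ E = (1/3, 1/3)
2. N lies on line EA with EN:NA = 2:5 ⇒ N = (11/21, 5/21)
3. L is the intersection of line VA and line HE ⇒ L = (1/2, 0)
through L parallel to NE: direction (-4/21, 2/21); meets HA at Z = (3/2, -1/2)
Z = H + t·(A−H) with t = 3/2

t = 3/2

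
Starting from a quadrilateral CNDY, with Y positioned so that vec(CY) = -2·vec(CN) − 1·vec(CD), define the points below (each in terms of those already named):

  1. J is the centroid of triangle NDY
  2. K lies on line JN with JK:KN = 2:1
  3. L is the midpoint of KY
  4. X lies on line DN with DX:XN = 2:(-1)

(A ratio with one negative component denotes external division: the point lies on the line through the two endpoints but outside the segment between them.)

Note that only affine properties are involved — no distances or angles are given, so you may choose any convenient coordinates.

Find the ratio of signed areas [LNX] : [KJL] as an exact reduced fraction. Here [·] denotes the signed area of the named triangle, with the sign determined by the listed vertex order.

[LNX]:[KJL] = -5

Choose coordinates C = (0, 0), N = (1, 0), D = (0, 1), Y = (-2, -1).
1. J is the centroid of triangle NDY ⇒ J = (-1/3, 0)
2. K lies on line JN with JK:KN = 2:1 ⇒ K = (5/9, 0)
3. L is the midpoint of KY ⇒ L = (-13/18, -1/2)
4. X lies on line DN with DX:XN = 2:(-1) ⇒ X = (2, -1)
2·[LNX] = -20/9, 2·[KJL] = 4/9
[LNX]:[KJL] = -20/9:4/9 = -5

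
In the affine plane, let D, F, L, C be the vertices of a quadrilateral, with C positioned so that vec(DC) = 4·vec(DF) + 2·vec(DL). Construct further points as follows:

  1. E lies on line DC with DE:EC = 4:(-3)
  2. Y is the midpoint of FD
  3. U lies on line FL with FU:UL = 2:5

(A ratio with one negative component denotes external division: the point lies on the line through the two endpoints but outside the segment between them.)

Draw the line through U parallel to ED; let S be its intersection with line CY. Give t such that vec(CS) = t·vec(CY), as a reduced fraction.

t = 2/7

Choose coordinates D = (0, 0), F = (1, 0), L = (0, 1), C = (4, 2).
1. E lies on line DC with DE:EC = 4:(-3) ⇒ E = (16, 8)
2. Y is the midpoint of FD ⇒ Y = (1/2, 0)
3. U lies on line FL with FU:UL = 2:5 ⇒ U = (5/7, 2/7)
through U parallel to ED: direction (-16, -8); meets CY at S = (3, 10/7)
S = C + t·(Y−C) with t = 2/7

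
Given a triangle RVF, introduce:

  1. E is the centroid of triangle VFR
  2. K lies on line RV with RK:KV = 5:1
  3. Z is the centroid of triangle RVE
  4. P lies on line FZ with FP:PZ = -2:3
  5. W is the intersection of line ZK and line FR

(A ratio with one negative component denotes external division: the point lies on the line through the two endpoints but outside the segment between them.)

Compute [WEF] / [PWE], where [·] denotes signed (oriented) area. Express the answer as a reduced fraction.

Assign R = (0, 0), V = (1, 0), F = (0, 1) — the answer is frame-independent, so this choice is without loss of generality.
1. E is the centroid of triangle VFR ⇒ E = (1/3, 1/3)
2. K lies on line RV with RK:KV = 5:1 ⇒ K = (5/6, 0)
3. Z is the centroid of triangle RVE ⇒ Z = (4/9, 1/9)
4. P lies on line FZ with FP:PZ = -2:3 ⇒ P = (-8/9, 25/9)
5. W is the intersection of line ZK and line FR ⇒ W = (0, 5/21)
2·[WEF] = 16/63, 2·[PWE] = 176/189
[WEF]:[PWE] = 16/63:176/189 = 3/11

[WEF]:[PWE] = 3/11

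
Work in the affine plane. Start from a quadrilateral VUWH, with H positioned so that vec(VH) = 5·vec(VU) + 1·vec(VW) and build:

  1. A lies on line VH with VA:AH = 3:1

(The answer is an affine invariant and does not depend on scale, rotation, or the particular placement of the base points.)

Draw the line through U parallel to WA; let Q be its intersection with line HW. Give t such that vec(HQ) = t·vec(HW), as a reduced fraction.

t = 19/5

Work in coordinates with V = (0, 0), U = (1, 0), W = (0, 1), H = (5, 1).
1. A lies on line VH with VA:AH = 3:1 ⇒ A = (15/4, 3/4)
through U parallel to WA: direction (15/4, -1/4); meets HW at Q = (-14, 1)
Q = H + t·(W−H) with t = 19/5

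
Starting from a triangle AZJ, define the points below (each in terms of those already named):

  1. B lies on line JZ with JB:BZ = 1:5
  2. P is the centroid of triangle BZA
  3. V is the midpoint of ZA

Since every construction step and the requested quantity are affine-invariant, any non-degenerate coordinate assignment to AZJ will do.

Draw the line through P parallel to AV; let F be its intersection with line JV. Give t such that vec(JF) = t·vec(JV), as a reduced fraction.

Assign A = (0, 0), Z = (1, 0), J = (0, 1) — the answer is frame-independent, so this choice is without loss of generality.
1. B lies on line JZ with JB:BZ = 1:5 ⇒ B = (1/6, 5/6)
2. P is the centroid of triangle BZA ⇒ P = (7/18, 5/18)
3. V is the midpoint of ZA ⇒ V = (1/2, 0)
through P parallel to AV: direction (1/2, 0); meets JV at F = (13/36, 5/18)
F = J + t·(V−J) with t = 13/18

t = 13/18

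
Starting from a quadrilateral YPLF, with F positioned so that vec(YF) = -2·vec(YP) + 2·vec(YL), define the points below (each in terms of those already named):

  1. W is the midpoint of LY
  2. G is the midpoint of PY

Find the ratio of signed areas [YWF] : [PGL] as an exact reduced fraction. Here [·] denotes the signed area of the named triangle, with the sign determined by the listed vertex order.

[YWF]:[PGL] = -2

Work in coordinates with Y = (0, 0), P = (1, 0), L = (0, 1), F = (-2, 2).
1. W is the midpoint of LY ⇒ W = (0, 1/2)
2. G is the midpoint of PY ⇒ G = (1/2, 0)
2·[YWF] = 1, 2·[PGL] = -1/2
[YWF]:[PGL] = 1:-1/2 = -2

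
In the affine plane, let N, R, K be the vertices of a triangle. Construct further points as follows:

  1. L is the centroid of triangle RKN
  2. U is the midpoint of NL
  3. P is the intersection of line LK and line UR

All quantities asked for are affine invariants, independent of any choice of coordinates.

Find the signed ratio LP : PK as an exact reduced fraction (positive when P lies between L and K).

LP:PK = -1/4

Set N = (0, 0), R = (1, 0), K = (0, 1); any affine frame gives the same invariant.
1. L is the centroid of triangle RKN ⇒ L = (1/3, 1/3)
2. U is the midpoint of NL ⇒ U = (1/6, 1/6)
3. P is the intersection of line LK and line UR ⇒ P = (4/9, 1/9)
P = L + t·(K−L) with t = -1/3, so LP:PK = t:(1−t) = -1/3:4/3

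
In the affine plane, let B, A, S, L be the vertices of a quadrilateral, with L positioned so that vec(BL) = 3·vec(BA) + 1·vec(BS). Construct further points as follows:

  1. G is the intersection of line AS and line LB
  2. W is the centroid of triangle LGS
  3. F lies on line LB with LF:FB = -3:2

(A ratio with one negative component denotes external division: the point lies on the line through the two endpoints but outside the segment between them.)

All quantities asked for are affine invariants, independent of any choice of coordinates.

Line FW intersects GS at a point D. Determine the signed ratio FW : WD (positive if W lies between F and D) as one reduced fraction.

Set B = (0, 0), A = (1, 0), S = (0, 1), L = (3, 1); any affine frame gives the same invariant.
1. G is the intersection of line AS and line LB ⇒ G = (3/4, 1/4)
2. W is the centroid of triangle LGS ⇒ W = (5/4, 3/4)
3. F lies on line LB with LF:FB = -3:2 ⇒ F = (-6, -2)
line FW meets GS at D = (21/40, 19/40)
W = F + t·(D−F) with t = 10/9, so FW:WD = 10/9:-1/9

FW:WD = -10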